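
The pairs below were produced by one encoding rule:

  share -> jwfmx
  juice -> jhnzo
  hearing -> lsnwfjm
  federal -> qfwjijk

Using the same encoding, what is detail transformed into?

Two steps: reverse the string, then apply a Caesar shift of +5.
Applying it to detail: reverse → liated; then shift: l+5=q, i+5=n, a+5=f, t+5=y, e+5=j, d+5=i.

qnfyji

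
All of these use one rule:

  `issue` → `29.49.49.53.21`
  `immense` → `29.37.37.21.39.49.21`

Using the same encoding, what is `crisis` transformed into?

With a=1..z=26, the number is 2·pos + 11.
Applying it to crisis: c=3→17, r=18→47, i=9→29, s=19→49, i=9→29, s=19→49.

17.47.29.49.29.49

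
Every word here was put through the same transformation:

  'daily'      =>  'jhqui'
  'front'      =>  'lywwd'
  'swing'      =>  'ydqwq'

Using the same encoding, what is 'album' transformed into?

gsjdw

The shift increases by 1 at each position, starting from +6: 6, 7, 8, ….
Applying it to album: a+6=g, l+7=s, b+8=j, u+9=d, m+10=w.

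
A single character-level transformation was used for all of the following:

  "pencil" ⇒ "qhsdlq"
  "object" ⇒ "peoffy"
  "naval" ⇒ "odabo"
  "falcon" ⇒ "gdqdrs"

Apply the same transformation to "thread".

ukwfdi

Shifts by position in pencil: pos 0: p→q (+1), pos 1: e→h (+3), pos 2: n→s (+5), pos 3: c→d (+1), pos 4: i→l (+3), pos 5: l→q (+5) — repeating every 3. The shifts repeat in a cycle of length 3: positions 0,1,… shift by +1, +3, +5, then the pattern repeats.
On thread: t+1=u, h+3=k, r+5=w, e+1=f, a+3=d, d+5=i.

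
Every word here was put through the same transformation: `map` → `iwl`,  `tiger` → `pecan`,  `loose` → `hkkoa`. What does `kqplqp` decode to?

This is a Caesar cipher with shift 22.
Reversing it on kqplqp: k−22=o, q−22=u, p−22=t, l−22=p, q−22=u, p−22=t.

output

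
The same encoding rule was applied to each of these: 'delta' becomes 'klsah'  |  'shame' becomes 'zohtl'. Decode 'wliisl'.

pebble

Every letter moves 7 places later in the alphabet, wrapping around z→a.
Reversing it on wliisl: w−7=p, l−7=e, i−7=b, i−7=b, s−7=l, l−7=e.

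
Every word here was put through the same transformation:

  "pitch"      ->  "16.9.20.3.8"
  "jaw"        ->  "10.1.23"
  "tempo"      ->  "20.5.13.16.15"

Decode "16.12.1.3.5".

Letters become their 1-indexed alphabet positions: a=1 … z=26.
Decoding 16.12.1.3.5: 16=p, 12=l, 1=a, 3=c, 5=e.

place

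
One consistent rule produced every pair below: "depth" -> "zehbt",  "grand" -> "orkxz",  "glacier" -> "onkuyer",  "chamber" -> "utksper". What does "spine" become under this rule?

d(3)→z(25) and e(4)→e(4) fit y≡5x+10 (mod 26); the inverse of 5 mod 26 is 21. This is an affine cipher: with a=0,…,z=25, each position x becomes (5x+10) mod 26.
For spine: s(18)→5·18+10≡22=w; p(15)→5·15+10≡7=h; i(8)→5·8+10≡24=y; n(13)→5·13+10≡23=x; e(4)→5·4+10≡4=e (all mod 26).

whyxe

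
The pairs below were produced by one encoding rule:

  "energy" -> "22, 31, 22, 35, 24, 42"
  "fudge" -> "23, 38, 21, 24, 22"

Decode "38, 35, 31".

urn

e is letter #5 and maps to 22: an offset of 17. Each letter is replaced by its alphabet position (a=1..z=26) + 17.
Decoding 38, 35, 31: 38→(38−17)÷1=21=u, 35→(35−17)÷1=18=r, 31→(31−17)÷1=14=n.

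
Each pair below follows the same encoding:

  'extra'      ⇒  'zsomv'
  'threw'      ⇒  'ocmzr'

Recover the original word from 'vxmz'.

acre

Compare letters: e→z is +21, x→s is +21, t→o is +21 — a constant shift. Every letter moves 21 places later in the alphabet, wrapping around z→a.
Reversing it on vxmz: v−21=a, x−21=c, m−21=r, z−21=e.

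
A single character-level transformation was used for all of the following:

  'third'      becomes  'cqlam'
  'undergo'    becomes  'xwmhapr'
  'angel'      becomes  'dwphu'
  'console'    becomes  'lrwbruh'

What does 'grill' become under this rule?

The shift depends on letter class: consonant t→c is +9, but vowel i→l is +3. Vowels shift forward by 3 and consonants shift forward by 9.
Applying it to grill: g(cons)+9=p, r(cons)+9=a, i(vowel)+3=l, l(cons)+9=u, l(cons)+9=u.

paluu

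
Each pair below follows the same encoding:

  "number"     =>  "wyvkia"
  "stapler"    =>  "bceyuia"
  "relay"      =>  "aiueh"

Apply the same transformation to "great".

The shift depends on letter class: consonant n→w is +9, but vowel u→y is +4. Vowels shift forward by 4 and consonants shift forward by 9.
For great: g(cons)+9=p, r(cons)+9=a, e(vowel)+4=i, a(vowel)+4=e, t(cons)+9=c.

paiec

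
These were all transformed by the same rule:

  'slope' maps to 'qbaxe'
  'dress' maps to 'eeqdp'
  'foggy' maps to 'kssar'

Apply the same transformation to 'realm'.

yxmqd

The output letters match the input read backwards, each shifted +12: slope reversed is epols. The word is reversed, then every letter is shifted forward by 12.
Applying it to realm: reverse → mlaer; then shift: m+12=y, l+12=x, a+12=m, e+12=q, r+12=d.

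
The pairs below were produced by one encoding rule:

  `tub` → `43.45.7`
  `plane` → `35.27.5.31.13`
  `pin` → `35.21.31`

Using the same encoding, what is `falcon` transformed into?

15.5.27.9.33.31

Each letter becomes 2×(its alphabet position, a=1..z=26) + 3.
Applying it to falcon: f=6→15, a=1→5, l=12→27, c=3→9, o=15→33, n=14→31.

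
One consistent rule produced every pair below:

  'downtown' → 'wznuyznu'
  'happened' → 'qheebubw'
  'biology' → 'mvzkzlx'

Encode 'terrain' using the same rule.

yboohvu

Treating letters as 0–25, the rule is x ↦ 5x + 7 (mod 26).
For terrain: t(19)→5·19+7≡24=y; e(4)→5·4+7≡1=b; r(17)→5·17+7≡14=o; r(17)→5·17+7≡14=o; a(0)→5·0+7≡7=h; i(8)→5·8+7≡21=v; n(13)→5·13+7≡20=u (all mod 26).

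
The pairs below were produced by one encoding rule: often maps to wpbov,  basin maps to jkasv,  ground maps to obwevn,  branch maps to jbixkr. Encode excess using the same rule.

mhkoac

Shifts by position in often: pos 0: o→w (+8), pos 1: f→p (+10), pos 2: t→b (+8), pos 3: e→o (+10) — repeating every 2. The shifts repeat in a cycle of length 2: positions 0,1,… shift by +8, +10, then the pattern repeats.
For excess: e+8=m, x+10=h, c+8=k, e+10=o, s+8=a, s+10=c.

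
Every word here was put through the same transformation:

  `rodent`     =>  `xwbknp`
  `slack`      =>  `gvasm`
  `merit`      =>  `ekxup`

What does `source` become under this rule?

gwyxsk

r(17)→x(23) and o(14)→w(22) fit y≡9x+0 (mod 26); the inverse of 9 mod 26 is 3. Treating letters as 0–25, the rule is x ↦ 9x + 0 (mod 26).
On source: s(18)→9·18+0≡6=g; o(14)→9·14+0≡22=w; u(20)→9·20+0≡24=y; r(17)→9·17+0≡23=x; c(2)→9·2+0≡18=s; e(4)→9·4+0≡10=k (all mod 26).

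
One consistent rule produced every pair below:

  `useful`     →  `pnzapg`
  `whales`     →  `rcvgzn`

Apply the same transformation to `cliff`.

Compare letters: u→p is +21, s→n is +21, e→z is +21 — a constant shift. Every letter moves 21 places later in the alphabet, wrapping around z→a.
Applying it to cliff: c+21=x, l+21=g, i+21=d, f+21=a, f+21=a.

xgdaa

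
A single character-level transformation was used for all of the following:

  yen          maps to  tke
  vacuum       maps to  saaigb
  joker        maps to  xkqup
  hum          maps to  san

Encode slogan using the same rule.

The word is reversed, then every letter is shifted forward by 6.
For slogan: reverse → nagols; then shift: n+6=t, a+6=g, g+6=m, o+6=u, l+6=r, s+6=y.

tgmury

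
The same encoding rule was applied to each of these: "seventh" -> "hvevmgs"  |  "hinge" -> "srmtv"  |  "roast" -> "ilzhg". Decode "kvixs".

perch

Each pair mirrors across the alphabet (s↔h, e↔v, v↔e): positions sum to 25. This is the alphabet-reversal cipher (Atbash): a becomes z, b becomes y, etc.
Reversing it on kvixs: k↔p, v↔e, i↔r, x↔c, s↔h.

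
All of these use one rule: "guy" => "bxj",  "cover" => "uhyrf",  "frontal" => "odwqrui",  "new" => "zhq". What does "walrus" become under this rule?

vxuodz

The output letters match the input read backwards, each shifted +3: guy reversed is yug. The word is reversed, then every letter is shifted forward by 3.
Applying it to walrus: reverse → surlaw; then shift: s+3=v, u+3=x, r+3=u, l+3=o, a+3=d, w+3=z.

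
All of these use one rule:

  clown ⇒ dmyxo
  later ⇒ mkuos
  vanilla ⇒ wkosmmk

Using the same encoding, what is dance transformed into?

ekodo

The shift depends on letter class: consonant c→d is +1, but vowel o→y is +10. Vowels shift forward by 10 and consonants shift forward by 1.
Applying it to dance: d(cons)+1=e, a(vowel)+10=k, n(cons)+1=o, c(cons)+1=d, e(vowel)+10=o.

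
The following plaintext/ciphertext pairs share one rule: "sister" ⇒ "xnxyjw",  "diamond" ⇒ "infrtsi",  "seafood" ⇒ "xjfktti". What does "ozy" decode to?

Compare letters: s→x is +5, i→n is +5, s→x is +5 — a constant shift. It's a constant shift of +5 (ROT5).
Reversing it on ozy: o−5=j, z−5=u, y−5=t.

jut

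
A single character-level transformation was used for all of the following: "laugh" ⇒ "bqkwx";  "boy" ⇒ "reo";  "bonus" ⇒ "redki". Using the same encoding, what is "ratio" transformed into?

hqjye

Each letter is shifted forward by 16 in the alphabet (a Caesar shift of +16).
On ratio: r+16=h, a+16=q, t+16=j, i+16=y, o+16=e.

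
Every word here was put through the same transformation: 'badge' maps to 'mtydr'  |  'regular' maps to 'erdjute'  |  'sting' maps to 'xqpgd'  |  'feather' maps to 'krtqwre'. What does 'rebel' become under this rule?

ermru

Treating letters as 0–25, the rule is x ↦ 19x + 19 (mod 26).
Applying it to rebel: r(17)→19·17+19≡4=e; e(4)→19·4+19≡17=r; b(1)→19·1+19≡12=m; e(4)→19·4+19≡17=r; l(11)→19·11+19≡20=u (all mod 26).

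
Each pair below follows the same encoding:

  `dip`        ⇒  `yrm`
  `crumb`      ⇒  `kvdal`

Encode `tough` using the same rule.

qpdxc

The output letters match the input read backwards, each shifted +9: dip reversed is pid. The word is reversed, then every letter is shifted forward by 9.
Applying it to tough: reverse → hguot; then shift: h+9=q, g+9=p, u+9=d, o+9=x, t+9=c.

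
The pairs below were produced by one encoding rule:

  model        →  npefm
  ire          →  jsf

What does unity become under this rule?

vojuz

Compare letters: m→n is +1, o→p is +1, d→e is +1 — a constant shift. This is a Caesar cipher with shift 1.
On unity: u+1=v, n+1=o, i+1=j, t+1=u, y+1=z.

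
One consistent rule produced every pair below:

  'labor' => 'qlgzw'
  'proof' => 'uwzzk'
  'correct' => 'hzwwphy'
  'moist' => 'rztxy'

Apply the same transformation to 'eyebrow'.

The shift depends on letter class: consonant l→q is +5, but vowel a→l is +11. Two shifts are in play — +11 for a/e/i/o/u, +5 for every other letter.
On eyebrow: e(vowel)+11=p, y(cons)+5=d, e(vowel)+11=p, b(cons)+5=g, r(cons)+5=w, o(vowel)+11=z, w(cons)+5=b.

pdpgwzb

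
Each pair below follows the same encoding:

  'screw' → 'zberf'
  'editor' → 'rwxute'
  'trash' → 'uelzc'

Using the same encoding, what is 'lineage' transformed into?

This is an affine cipher: with a=0,…,z=25, each position x becomes (21x+11) mod 26.
Applying it to lineage: l(11)→21·11+11≡8=i; i(8)→21·8+11≡23=x; n(13)→21·13+11≡24=y; e(4)→21·4+11≡17=r; a(0)→21·0+11≡11=l; g(6)→21·6+11≡7=h; e(4)→21·4+11≡17=r (all mod 26).

ixyrlhr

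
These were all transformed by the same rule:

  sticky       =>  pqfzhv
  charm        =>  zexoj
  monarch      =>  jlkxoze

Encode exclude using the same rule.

buzirab

Compare letters: s→p is +23, t→q is +23, i→f is +23 — a constant shift. This is a Caesar cipher with shift 23.
For exclude: e+23=b, x+23=u, c+23=z, l+23=i, u+23=r, d+23=a, e+23=b.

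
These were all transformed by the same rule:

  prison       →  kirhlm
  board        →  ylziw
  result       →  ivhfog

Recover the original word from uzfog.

Each pair mirrors across the alphabet (p↔k, r↔i, i↔r): positions sum to 25. Each letter is replaced by its mirror in the alphabet: a↔z, b↔y, c↔x, and so on (the Atbash cipher).
Reversing it on uzfog: u↔f, z↔a, f↔u, o↔l, g↔t.

fault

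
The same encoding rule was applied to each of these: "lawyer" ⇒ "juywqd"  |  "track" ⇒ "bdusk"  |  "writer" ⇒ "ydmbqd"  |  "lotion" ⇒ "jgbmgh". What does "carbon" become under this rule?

sudtgh

l(11)→j(9) and a(0)→u(20) fit y≡25x+20 (mod 26); the inverse of 25 mod 26 is 25. Each letter's alphabet position (a=0..z=25) is mapped through 25·x+20 mod 26 — an affine cipher.
Applying it to carbon: c(2)→25·2+20≡18=s; a(0)→25·0+20≡20=u; r(17)→25·17+20≡3=d; b(1)→25·1+20≡19=t; o(14)→25·14+20≡6=g; n(13)→25·13+20≡7=h (all mod 26).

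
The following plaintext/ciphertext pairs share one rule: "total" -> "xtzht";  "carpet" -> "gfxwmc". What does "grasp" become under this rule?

kwgzx

In total: t→x is +4, o→t is +5, t→z is +6, a→h is +7 — the shift increases by 1 each position. Each letter shifts forward by (position + 4), i.e. 4, 5, 6, … — the shift grows by one for each successive letter.
On grasp: g+4=k, r+5=w, a+6=g, s+7=z, p+8=x.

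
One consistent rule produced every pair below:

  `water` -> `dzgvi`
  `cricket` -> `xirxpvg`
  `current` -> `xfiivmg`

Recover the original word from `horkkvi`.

Each letter is replaced by its mirror in the alphabet: a↔z, b↔y, c↔x, and so on (the Atbash cipher).
Undoing it on horkkvi: h↔s, o↔l, r↔i, k↔p, k↔p, v↔e, i↔r.

slipper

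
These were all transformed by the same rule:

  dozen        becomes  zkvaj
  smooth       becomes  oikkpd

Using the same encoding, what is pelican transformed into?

laheywj

Compare letters: d→z is +22, o→k is +22, z→v is +22 — a constant shift. Each letter is shifted forward by 22 in the alphabet (a Caesar shift of +22).
Applying it to pelican: p+22=l, e+22=a, l+22=h, i+22=e, c+22=y, a+22=w, n+22=j.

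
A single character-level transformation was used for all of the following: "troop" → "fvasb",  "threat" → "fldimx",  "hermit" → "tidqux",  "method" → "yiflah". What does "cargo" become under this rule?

Shifts by position in troop: pos 0: t→f (+12), pos 1: r→v (+4), pos 2: o→a (+12), pos 3: o→s (+4) — repeating every 2. A repeating key of period 2 is used — shifts +12, +4 over and over.
On cargo: c+12=o, a+4=e, r+12=d, g+4=k, o+12=a.

oedka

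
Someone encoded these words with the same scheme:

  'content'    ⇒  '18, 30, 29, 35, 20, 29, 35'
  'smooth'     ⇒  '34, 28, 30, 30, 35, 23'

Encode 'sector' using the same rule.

c is letter #3 and maps to 18: an offset of 15. The number is (letter's place in the alphabet, a=1) + 15.
For sector: s=19→34, e=5→20, c=3→18, t=20→35, o=15→30, r=18→33.

34, 20, 18, 35, 30, 33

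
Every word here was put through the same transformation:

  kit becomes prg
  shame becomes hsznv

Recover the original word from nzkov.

Each pair mirrors across the alphabet (k↔p, i↔r, t↔g): positions sum to 25. Each letter is replaced by its mirror in the alphabet: a↔z, b↔y, c↔x, and so on (the Atbash cipher).
Decoding nzkov: n↔m, z↔a, k↔p, o↔l, v↔e.

maple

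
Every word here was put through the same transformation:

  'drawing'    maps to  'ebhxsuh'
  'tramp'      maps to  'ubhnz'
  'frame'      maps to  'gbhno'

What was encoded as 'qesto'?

pulse

It's a Vigenère-style cipher with numeric key [1,10,7]: position i shifts by key[i mod 3].
Undoing it on qesto: q−1=p, e−10=u, s−7=l, t−1=s, o−10=e.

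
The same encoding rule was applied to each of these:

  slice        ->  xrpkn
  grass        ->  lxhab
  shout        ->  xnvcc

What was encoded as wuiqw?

robin

In slice: s→x is +5, l→r is +6, i→p is +7, c→k is +8 — the shift increases by 1 each position. Each letter shifts forward by (position + 5), i.e. 5, 6, 7, … — the shift grows by one for each successive letter.
Decoding wuiqw: w−5=r, u−6=o, i−7=b, q−8=i, w−9=n.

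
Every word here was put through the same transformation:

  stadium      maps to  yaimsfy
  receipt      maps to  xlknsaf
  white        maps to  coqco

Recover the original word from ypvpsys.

singing

The shift increases by 1 at each position, starting from +6: 6, 7, 8, ….
Decoding ypvpsys: y−6=s, p−7=i, v−8=n, p−9=g, s−10=i, y−11=n, s−12=g.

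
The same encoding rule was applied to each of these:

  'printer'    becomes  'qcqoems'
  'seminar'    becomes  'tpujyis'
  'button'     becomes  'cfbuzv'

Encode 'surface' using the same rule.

It's a Vigenère-style cipher with numeric key [1,11,8]: position i shifts by key[i mod 3].
Applying it to surface: s+1=t, u+11=f, r+8=z, f+1=g, a+11=l, c+8=k, e+1=f.

tfzglkf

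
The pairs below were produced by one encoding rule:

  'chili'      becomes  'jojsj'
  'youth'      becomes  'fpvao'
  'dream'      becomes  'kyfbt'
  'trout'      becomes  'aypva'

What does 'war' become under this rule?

The shift depends on letter class: consonant c→j is +7, but vowel i→j is +1. Vowels shift forward by 1 and consonants shift forward by 7.
On war: w(cons)+7=d, a(vowel)+1=b, r(cons)+7=y.

dby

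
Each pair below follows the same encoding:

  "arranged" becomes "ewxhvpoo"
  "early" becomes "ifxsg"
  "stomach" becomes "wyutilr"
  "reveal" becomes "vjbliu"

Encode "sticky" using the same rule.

In arranged: a→e is +4, r→w is +5, r→x is +6, a→h is +7 — the shift increases by 1 each position. The shift increases by 1 at each position, starting from +4: 4, 5, 6, ….
For sticky: s+4=w, t+5=y, i+6=o, c+7=j, k+8=s, y+9=h.

wyojsh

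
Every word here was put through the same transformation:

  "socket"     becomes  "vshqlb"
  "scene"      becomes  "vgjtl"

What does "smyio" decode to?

In socket: s→v is +3, o→s is +4, c→h is +5, k→q is +6 — the shift increases by 1 each position. Each letter shifts forward by (position + 3), i.e. 3, 4, 5, … — the shift grows by one for each successive letter.
Reversing it on smyio: s−3=p, m−4=i, y−5=t, i−6=c, o−7=h.

pitch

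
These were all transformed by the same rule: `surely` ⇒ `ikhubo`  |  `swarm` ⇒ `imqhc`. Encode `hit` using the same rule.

xyj

Compare letters: s→i is +16, u→k is +16, r→h is +16 — a constant shift. It's a constant shift of +16 (ROT16).
Applying it to hit: h+16=x, i+16=y, t+16=j.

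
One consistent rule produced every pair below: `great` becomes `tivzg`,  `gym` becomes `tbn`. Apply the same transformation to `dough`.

wlfts

Each pair mirrors across the alphabet (g↔t, r↔i, e↔v): positions sum to 25. Letters are reflected about the middle of the alphabet (position → 25−position): Atbash.
For dough: d↔w, o↔l, u↔f, g↔t, h↔s.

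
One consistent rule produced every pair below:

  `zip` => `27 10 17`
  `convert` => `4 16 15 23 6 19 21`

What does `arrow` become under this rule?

2 19 19 16 24

z is letter #26 and maps to 27: an offset of 1. The number is (letter's place in the alphabet, a=1) + 1.
On arrow: a=1→2, r=18→19, r=18→19, o=15→16, w=23→24.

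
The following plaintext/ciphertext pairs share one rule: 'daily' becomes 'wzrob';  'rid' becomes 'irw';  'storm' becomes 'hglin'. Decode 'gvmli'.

tenor

Each pair mirrors across the alphabet (d↔w, a↔z, i↔r): positions sum to 25. Letters are reflected about the middle of the alphabet (position → 25−position): Atbash.
Decoding gvmli: g↔t, v↔e, m↔n, l↔o, i↔r.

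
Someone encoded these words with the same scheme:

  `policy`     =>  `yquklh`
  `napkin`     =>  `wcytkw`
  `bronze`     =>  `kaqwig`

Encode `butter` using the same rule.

The shift depends on letter class: consonant p→y is +9, but vowel o→q is +2. Vowels shift forward by 2 and consonants shift forward by 9.
For butter: b(cons)+9=k, u(vowel)+2=w, t(cons)+9=c, t(cons)+9=c, e(vowel)+2=g, r(cons)+9=a.

kwccga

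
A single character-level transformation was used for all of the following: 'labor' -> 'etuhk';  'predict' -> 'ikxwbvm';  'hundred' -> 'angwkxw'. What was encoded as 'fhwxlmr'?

Each letter is shifted forward by 19 in the alphabet (a Caesar shift of +19).
Decoding fhwxlmr: f−19=m, h−19=o, w−19=d, x−19=e, l−19=s, m−19=t, r−19=y.

modesty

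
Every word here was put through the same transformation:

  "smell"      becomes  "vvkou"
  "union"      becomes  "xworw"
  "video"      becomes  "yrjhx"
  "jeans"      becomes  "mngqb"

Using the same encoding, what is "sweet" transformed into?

vfkhc

The shifts repeat in a cycle of length 3: positions 0,1,… shift by +3, +9, +6, then the pattern repeats.
For sweet: s+3=v, w+9=f, e+6=k, e+3=h, t+9=c.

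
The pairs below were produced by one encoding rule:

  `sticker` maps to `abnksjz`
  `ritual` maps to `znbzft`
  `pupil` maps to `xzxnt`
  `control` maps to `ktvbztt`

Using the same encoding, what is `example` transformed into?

jffuxtj

The shift depends on letter class: consonant s→a is +8, but vowel i→n is +5. Vowels shift forward by 5 and consonants shift forward by 8.
For example: e(vowel)+5=j, x(cons)+8=f, a(vowel)+5=f, m(cons)+8=u, p(cons)+8=x, l(cons)+8=t, e(vowel)+5=j.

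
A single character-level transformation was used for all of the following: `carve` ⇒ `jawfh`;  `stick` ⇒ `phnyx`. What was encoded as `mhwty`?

torch

The output letters match the input read backwards, each shifted +5: carve reversed is evrac. The word is reversed, then every letter is shifted forward by 5.
Undoing it on mhwty: shift back: m−5=h, h−5=c, w−5=r, t−5=o, y−5=t → hcrot; then reverse → torch.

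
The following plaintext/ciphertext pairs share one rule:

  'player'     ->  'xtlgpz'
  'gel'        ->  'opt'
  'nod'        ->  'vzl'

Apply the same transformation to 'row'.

zze

The shift depends on letter class: consonant p→x is +8, but vowel a→l is +11. The rule splits by letter class: vowels +11, consonants +8.
For row: r(cons)+8=z, o(vowel)+11=z, w(cons)+8=e.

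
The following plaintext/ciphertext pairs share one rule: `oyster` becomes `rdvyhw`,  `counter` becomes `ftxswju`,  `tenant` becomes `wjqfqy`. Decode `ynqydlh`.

A repeating key of period 2 is used — shifts +3, +5 over and over.
Reversing it on ynqydlh: y−3=v, n−5=i, q−3=n, y−5=t, d−3=a, l−5=g, h−3=e.

vintage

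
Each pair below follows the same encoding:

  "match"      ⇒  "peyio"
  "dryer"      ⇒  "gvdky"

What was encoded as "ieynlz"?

father

In match: m→p is +3, a→e is +4, t→y is +5, c→i is +6 — the shift increases by 1 each position. Letter i (0-indexed) is shifted by i+3, so successive shifts are 3, 4, 5, ….
Decoding ieynlz: i−3=f, e−4=a, y−5=t, n−6=h, l−7=e, z−8=r.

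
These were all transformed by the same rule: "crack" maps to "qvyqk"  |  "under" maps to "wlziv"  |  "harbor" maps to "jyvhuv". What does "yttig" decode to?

alley

c(2)→q(16) and r(17)→v(21) fit y≡9x+24 (mod 26); the inverse of 9 mod 26 is 3. Each letter's alphabet position (a=0..z=25) is mapped through 9·x+24 mod 26 — an affine cipher.
Decoding yttig: y(24)→3·(24−24)≡0=a; t(19)→3·(19−24)≡11=l; t(19)→3·(19−24)≡11=l; i(8)→3·(8−24)≡4=e; g(6)→3·(6−24)≡24=y (all mod 26).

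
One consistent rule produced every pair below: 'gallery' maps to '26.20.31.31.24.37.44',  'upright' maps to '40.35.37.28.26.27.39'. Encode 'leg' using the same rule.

31.24.26

g is letter #7 and maps to 26: an offset of 19. Each letter is replaced by its alphabet position (a=1..z=26) + 19.
Applying it to leg: l=12→31, e=5→24, g=7→26.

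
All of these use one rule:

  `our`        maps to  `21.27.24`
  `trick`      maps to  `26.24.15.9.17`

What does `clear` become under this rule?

9.18.11.7.24

Each letter is replaced by its alphabet position (a=1..z=26) + 6.
Applying it to clear: c=3→9, l=12→18, e=5→11, a=1→7, r=18→24.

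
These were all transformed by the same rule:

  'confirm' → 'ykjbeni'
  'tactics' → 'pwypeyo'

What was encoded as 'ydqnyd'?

church

Compare letters: c→y is +22, o→k is +22, n→j is +22 — a constant shift. Every letter moves 22 places later in the alphabet, wrapping around z→a.
Reversing it on ydqnyd: y−22=c, d−22=h, q−22=u, n−22=r, y−22=c, d−22=h.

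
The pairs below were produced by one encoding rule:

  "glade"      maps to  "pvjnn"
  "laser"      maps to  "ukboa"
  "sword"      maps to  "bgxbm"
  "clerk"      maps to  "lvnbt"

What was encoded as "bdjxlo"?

stance

Shifts by position in glade: pos 0: g→p (+9), pos 1: l→v (+10), pos 2: a→j (+9), pos 3: d→n (+10) — repeating every 2. It's a Vigenère-style cipher with numeric key [9,10]: position i shifts by key[i mod 2].
Undoing it on bdjxlo: b−9=s, d−10=t, j−9=a, x−10=n, l−9=c, o−10=e.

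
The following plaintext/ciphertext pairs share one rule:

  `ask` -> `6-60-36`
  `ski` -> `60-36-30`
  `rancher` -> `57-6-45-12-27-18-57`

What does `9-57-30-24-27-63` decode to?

bright

a(#1)→6 and s(#19)→60: differences scale by 3, so n = 3·pos + 3. Each letter becomes 3×(its alphabet position, a=1..z=26) + 3.
Reversing it on 9-57-30-24-27-63: 9→(9−3)÷3=2=b, 57→(57−3)÷3=18=r, 30→(30−3)÷3=9=i, 24→(24−3)÷3=7=g, 27→(27−3)÷3=8=h, 63→(63−3)÷3=20=t.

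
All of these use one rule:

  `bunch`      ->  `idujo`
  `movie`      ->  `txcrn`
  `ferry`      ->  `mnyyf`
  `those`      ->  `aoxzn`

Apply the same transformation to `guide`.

ndrkn

The shift depends on letter class: consonant b→i is +7, but vowel u→d is +9. Two shifts are in play — +9 for a/e/i/o/u, +7 for every other letter.
On guide: g(cons)+7=n, u(vowel)+9=d, i(vowel)+9=r, d(cons)+7=k, e(vowel)+9=n.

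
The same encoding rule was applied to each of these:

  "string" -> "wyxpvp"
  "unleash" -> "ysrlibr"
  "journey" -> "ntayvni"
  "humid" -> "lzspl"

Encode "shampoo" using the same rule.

wmgtxxy

In string: s→w is +4, t→y is +5, r→x is +6, i→p is +7 — the shift increases by 1 each position. Each letter shifts forward by (position + 4), i.e. 4, 5, 6, … — the shift grows by one for each successive letter.
Applying it to shampoo: s+4=w, h+5=m, a+6=g, m+7=t, p+8=x, o+9=x, o+10=y.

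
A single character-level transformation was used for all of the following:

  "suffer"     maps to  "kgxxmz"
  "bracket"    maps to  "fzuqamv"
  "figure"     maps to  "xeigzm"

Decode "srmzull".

s(18)→k(10) and u(20)→g(6) fit y≡11x+20 (mod 26); the inverse of 11 mod 26 is 19. This is an affine cipher: with a=0,…,z=25, each position x becomes (11x+20) mod 26.
Decoding srmzull: s(18)→19·(18−20)≡14=o; r(17)→19·(17−20)≡21=v; m(12)→19·(12−20)≡4=e; z(25)→19·(25−20)≡17=r; u(20)→19·(20−20)≡0=a; l(11)→19·(11−20)≡11=l; l(11)→19·(11−20)≡11=l (all mod 26).

overall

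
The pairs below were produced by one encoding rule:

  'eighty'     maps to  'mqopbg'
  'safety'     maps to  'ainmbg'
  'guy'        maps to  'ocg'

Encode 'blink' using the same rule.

jtqvs

This is a Caesar cipher with shift 8.
On blink: b+8=j, l+8=t, i+8=q, n+8=v, k+8=s.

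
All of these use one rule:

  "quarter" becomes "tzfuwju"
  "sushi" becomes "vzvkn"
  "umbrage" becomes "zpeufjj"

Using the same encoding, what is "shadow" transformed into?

vkfgtz

The shift depends on letter class: consonant q→t is +3, but vowel u→z is +5. Vowels shift forward by 5 and consonants shift forward by 3.
Applying it to shadow: s(cons)+3=v, h(cons)+3=k, a(vowel)+5=f, d(cons)+3=g, o(vowel)+5=t, w(cons)+3=z.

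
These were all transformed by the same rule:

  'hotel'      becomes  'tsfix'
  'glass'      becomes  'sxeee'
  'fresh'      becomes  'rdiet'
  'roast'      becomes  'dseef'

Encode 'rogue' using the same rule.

dssyi

The shift depends on letter class: consonant h→t is +12, but vowel o→s is +4. Vowels shift forward by 4 and consonants shift forward by 12.
For rogue: r(cons)+12=d, o(vowel)+4=s, g(cons)+12=s, u(vowel)+4=y, e(vowel)+4=i.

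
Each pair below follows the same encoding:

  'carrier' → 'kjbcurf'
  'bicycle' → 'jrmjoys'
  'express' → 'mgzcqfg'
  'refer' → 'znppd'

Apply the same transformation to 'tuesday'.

The shift increases by 1 at each position, starting from +8: 8, 9, 10, ….
For tuesday: t+8=b, u+9=d, e+10=o, s+11=d, d+12=p, a+13=n, y+14=m.

bdodpnm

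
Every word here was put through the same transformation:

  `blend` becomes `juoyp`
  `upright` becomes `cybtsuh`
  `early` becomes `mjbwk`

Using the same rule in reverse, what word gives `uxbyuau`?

morning

Each letter shifts forward by (position + 8), i.e. 8, 9, 10, … — the shift grows by one for each successive letter.
Decoding uxbyuau: u−8=m, x−9=o, b−10=r, y−11=n, u−12=i, a−13=n, u−14=g.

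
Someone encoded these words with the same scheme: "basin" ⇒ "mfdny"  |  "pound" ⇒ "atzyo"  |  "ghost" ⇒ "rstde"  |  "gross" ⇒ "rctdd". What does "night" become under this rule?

Two shifts are in play — +5 for a/e/i/o/u, +11 for every other letter.
On night: n(cons)+11=y, i(vowel)+5=n, g(cons)+11=r, h(cons)+11=s, t(cons)+11=e.

ynrse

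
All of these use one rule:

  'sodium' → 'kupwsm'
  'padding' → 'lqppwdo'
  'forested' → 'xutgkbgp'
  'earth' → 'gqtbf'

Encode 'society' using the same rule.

kuywgbi

Each letter's alphabet position (a=0..z=25) is mapped through 17·x+16 mod 26 — an affine cipher.
On society: s(18)→17·18+16≡10=k; o(14)→17·14+16≡20=u; c(2)→17·2+16≡24=y; i(8)→17·8+16≡22=w; e(4)→17·4+16≡6=g; t(19)→17·19+16≡1=b; y(24)→17·24+16≡8=i (all mod 26).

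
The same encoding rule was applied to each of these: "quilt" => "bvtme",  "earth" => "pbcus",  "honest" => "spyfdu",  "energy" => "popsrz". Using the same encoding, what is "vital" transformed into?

gjebw

It's a Vigenère-style cipher with numeric key [11,1]: position i shifts by key[i mod 2].
For vital: v+11=g, i+1=j, t+11=e, a+1=b, l+11=w.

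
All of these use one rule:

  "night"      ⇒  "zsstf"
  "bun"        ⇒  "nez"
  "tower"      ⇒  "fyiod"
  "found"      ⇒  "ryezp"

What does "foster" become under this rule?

The shift depends on letter class: consonant n→z is +12, but vowel i→s is +10. Two shifts are in play — +10 for a/e/i/o/u, +12 for every other letter.
For foster: f(cons)+12=r, o(vowel)+10=y, s(cons)+12=e, t(cons)+12=f, e(vowel)+10=o, r(cons)+12=d.

ryefod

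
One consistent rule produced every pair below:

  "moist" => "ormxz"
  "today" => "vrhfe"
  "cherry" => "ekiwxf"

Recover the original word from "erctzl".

coyote

In moist: m→o is +2, o→r is +3, i→m is +4, s→x is +5 — the shift increases by 1 each position. The shift increases by 1 at each position, starting from +2: 2, 3, 4, ….
Decoding erctzl: e−2=c, r−3=o, c−4=y, t−5=o, z−6=t, l−7=e.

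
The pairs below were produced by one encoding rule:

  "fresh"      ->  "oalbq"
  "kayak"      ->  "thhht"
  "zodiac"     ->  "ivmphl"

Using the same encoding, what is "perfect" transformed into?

ylaollc

The rule splits by letter class: vowels +7, consonants +9.
Applying it to perfect: p(cons)+9=y, e(vowel)+7=l, r(cons)+9=a, f(cons)+9=o, e(vowel)+7=l, c(cons)+9=l, t(cons)+9=c.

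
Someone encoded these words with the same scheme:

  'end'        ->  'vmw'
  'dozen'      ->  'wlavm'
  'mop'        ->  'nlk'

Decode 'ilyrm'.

robin

This is the alphabet-reversal cipher (Atbash): a becomes z, b becomes y, etc.
Decoding ilyrm: i↔r, l↔o, y↔b, r↔i, m↔n.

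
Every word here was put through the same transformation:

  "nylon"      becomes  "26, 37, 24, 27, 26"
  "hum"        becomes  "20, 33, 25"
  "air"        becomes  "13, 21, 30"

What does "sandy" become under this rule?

31, 13, 26, 16, 37

The number is (letter's place in the alphabet, a=1) + 12.
Applying it to sandy: s=19→31, a=1→13, n=14→26, d=4→16, y=25→37.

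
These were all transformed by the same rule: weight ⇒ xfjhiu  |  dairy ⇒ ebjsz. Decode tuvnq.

Compare letters: w→x is +1, e→f is +1, i→j is +1 — a constant shift. Every letter moves 1 place later in the alphabet, wrapping around z→a.
Decoding tuvnq: t−1=s, u−1=t, v−1=u, n−1=m, q−1=p.

stump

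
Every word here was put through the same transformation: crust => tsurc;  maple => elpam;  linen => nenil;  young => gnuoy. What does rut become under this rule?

tur

The output letters match the input read backwards: crust reversed is tsurc. The word is simply reversed.
For rut: reverse → tur.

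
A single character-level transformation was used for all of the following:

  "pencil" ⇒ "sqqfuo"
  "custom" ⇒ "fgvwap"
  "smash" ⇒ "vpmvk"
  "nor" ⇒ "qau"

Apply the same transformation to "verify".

The shift depends on letter class: consonant p→s is +3, but vowel e→q is +12. Two shifts are in play — +12 for a/e/i/o/u, +3 for every other letter.
Applying it to verify: v(cons)+3=y, e(vowel)+12=q, r(cons)+3=u, i(vowel)+12=u, f(cons)+3=i, y(cons)+3=b.

yquuib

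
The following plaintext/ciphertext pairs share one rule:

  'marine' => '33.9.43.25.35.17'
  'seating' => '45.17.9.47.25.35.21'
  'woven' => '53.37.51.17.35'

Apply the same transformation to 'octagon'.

m(#13)→33 and a(#1)→9: differences scale by 2, so n = 2·pos + 7. Each letter becomes 2×(its alphabet position, a=1..z=26) + 7.
For octagon: o=15→37, c=3→13, t=20→47, a=1→9, g=7→21, o=15→37, n=14→35.

37.13.47.9.21.37.35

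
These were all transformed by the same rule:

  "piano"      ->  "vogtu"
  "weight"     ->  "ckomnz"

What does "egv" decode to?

Compare letters: p→v is +6, i→o is +6, a→g is +6 — a constant shift. Every letter moves 6 places later in the alphabet, wrapping around z→a.
Decoding egv: e−6=y, g−6=a, v−6=p.

yap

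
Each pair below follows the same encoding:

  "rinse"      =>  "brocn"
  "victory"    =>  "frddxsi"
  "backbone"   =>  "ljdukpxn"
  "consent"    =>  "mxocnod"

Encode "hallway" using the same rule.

Shifts by position in rinse: pos 0: r→b (+10), pos 1: i→r (+9), pos 2: n→o (+1), pos 3: s→c (+10), pos 4: e→n (+9) — repeating every 3. The shifts repeat in a cycle of length 3: positions 0,1,… shift by +10, +9, +1, then the pattern repeats.
On hallway: h+10=r, a+9=j, l+1=m, l+10=v, w+9=f, a+1=b, y+10=i.

rjmvfbi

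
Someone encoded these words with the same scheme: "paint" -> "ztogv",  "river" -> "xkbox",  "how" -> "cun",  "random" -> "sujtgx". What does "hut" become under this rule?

zan

The output letters match the input read backwards, each shifted +6: paint reversed is tniap. Two steps: reverse the string, then apply a Caesar shift of +6.
On hut: reverse → tuh; then shift: t+6=z, u+6=a, h+6=n.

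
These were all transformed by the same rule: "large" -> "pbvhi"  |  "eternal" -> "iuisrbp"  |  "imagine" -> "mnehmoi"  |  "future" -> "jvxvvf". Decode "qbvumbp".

martial

Shifts by position in large: pos 0: l→p (+4), pos 1: a→b (+1), pos 2: r→v (+4), pos 3: g→h (+1) — repeating every 2. It's a Vigenère-style cipher with numeric key [4,1]: position i shifts by key[i mod 2].
Decoding qbvumbp: q−4=m, b−1=a, v−4=r, u−1=t, m−4=i, b−1=a, p−4=l.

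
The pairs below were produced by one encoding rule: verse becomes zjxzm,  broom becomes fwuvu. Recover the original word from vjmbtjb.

regular

In verse: v→z is +4, e→j is +5, r→x is +6, s→z is +7 — the shift increases by 1 each position. Each letter shifts forward by (position + 4), i.e. 4, 5, 6, … — the shift grows by one for each successive letter.
Reversing it on vjmbtjb: v−4=r, j−5=e, m−6=g, b−7=u, t−8=l, j−9=a, b−10=r.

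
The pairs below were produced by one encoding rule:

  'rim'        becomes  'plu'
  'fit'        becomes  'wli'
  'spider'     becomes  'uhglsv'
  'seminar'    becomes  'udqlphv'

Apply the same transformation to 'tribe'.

The output letters match the input read backwards, each shifted +3: rim reversed is mir. Read the word backwards and shift each letter +3.
For tribe: reverse → ebirt; then shift: e+3=h, b+3=e, i+3=l, r+3=u, t+3=w.

heluw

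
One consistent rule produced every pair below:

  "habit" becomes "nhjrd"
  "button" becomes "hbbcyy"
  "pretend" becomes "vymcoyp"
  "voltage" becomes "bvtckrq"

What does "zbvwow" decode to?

In habit: h→n is +6, a→h is +7, b→j is +8, i→r is +9 — the shift increases by 1 each position. Letter i (0-indexed) is shifted by i+6, so successive shifts are 6, 7, 8, ….
Decoding zbvwow: z−6=t, b−7=u, v−8=n, w−9=n, o−10=e, w−11=l.

tunnel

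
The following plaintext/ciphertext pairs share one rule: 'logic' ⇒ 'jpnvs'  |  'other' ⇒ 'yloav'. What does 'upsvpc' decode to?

violin

The output letters match the input read backwards, each shifted +7: logic reversed is cigol. Read the word backwards and shift each letter +7.
Reversing it on upsvpc: shift back: u−7=n, p−7=i, s−7=l, v−7=o, p−7=i, c−7=v → niloiv; then reverse → violin.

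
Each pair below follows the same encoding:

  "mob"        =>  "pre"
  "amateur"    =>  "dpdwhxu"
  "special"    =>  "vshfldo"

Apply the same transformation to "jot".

mrw

Compare letters: m→p is +3, o→r is +3, b→e is +3 — a constant shift. This is a Caesar cipher with shift 3.
On jot: j+3=m, o+3=r, t+3=w.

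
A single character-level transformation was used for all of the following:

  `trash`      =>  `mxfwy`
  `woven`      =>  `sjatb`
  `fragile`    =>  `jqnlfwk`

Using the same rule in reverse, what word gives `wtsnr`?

minor

The output letters match the input read backwards, each shifted +5: trash reversed is hsart. Two steps: reverse the string, then apply a Caesar shift of +5.
Undoing it on wtsnr: shift back: w−5=r, t−5=o, s−5=n, n−5=i, r−5=m → ronim; then reverse → minor.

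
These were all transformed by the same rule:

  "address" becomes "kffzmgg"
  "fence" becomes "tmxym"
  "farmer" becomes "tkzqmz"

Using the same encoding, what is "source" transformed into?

a(0)→k(10) and d(3)→f(5) fit y≡7x+10 (mod 26); the inverse of 7 mod 26 is 15. Each letter's alphabet position (a=0..z=25) is mapped through 7·x+10 mod 26 — an affine cipher.
On source: s(18)→7·18+10≡6=g; o(14)→7·14+10≡4=e; u(20)→7·20+10≡20=u; r(17)→7·17+10≡25=z; c(2)→7·2+10≡24=y; e(4)→7·4+10≡12=m (all mod 26).

geuzym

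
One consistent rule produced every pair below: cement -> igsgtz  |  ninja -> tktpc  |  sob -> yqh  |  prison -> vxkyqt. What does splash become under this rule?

The shift depends on letter class: consonant c→i is +6, but vowel e→g is +2. Vowels shift forward by 2 and consonants shift forward by 6.
For splash: s(cons)+6=y, p(cons)+6=v, l(cons)+6=r, a(vowel)+2=c, s(cons)+6=y, h(cons)+6=n.

yvrcyn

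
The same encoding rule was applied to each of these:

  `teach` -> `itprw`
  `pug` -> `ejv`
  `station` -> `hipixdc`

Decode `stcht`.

dense

Compare letters: t→i is +15, e→t is +15, a→p is +15 — a constant shift. Each letter is shifted forward by 15 in the alphabet (a Caesar shift of +15).
Decoding stcht: s−15=d, t−15=e, c−15=n, h−15=s, t−15=e.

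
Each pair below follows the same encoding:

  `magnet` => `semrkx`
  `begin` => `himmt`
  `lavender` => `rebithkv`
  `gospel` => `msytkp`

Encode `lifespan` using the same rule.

rmliytgr

It's a Vigenère-style cipher with numeric key [6,4]: position i shifts by key[i mod 2].
Applying it to lifespan: l+6=r, i+4=m, f+6=l, e+4=i, s+6=y, p+4=t, a+6=g, n+4=r.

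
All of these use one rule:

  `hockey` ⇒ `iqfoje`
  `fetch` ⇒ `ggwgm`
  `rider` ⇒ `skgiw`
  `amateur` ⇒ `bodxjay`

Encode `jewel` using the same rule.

In hockey: h→i is +1, o→q is +2, c→f is +3, k→o is +4 — the shift increases by 1 each position. Letter i (0-indexed) is shifted by i+1, so successive shifts are 1, 2, 3, ….
On jewel: j+1=k, e+2=g, w+3=z, e+4=i, l+5=q.

kgziq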